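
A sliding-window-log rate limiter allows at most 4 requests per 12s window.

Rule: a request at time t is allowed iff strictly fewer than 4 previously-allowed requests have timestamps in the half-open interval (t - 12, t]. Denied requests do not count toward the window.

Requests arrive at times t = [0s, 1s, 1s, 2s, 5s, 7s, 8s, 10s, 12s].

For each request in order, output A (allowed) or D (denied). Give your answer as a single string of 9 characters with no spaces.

Tracking allowed requests in the window:
  req#1 t=0s: ALLOW
  req#2 t=1s: ALLOW
  req#3 t=1s: ALLOW
  req#4 t=2s: ALLOW
  req#5 t=5s: DENY
  req#6 t=7s: DENY
  req#7 t=8s: DENY
  req#8 t=10s: DENY
  req#9 t=12s: ALLOW

Answer: AAAADDDDA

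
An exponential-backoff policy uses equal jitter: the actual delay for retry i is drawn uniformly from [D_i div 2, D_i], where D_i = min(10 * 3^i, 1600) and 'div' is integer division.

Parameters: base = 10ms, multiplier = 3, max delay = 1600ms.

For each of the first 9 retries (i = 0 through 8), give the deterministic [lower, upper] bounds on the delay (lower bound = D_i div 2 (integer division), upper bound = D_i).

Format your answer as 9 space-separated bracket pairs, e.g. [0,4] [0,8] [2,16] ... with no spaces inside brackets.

Computing bounds per retry:
  i=0: D_i=min(10*3^0,1600)=10, bounds=[5,10]
  i=1: D_i=min(10*3^1,1600)=30, bounds=[15,30]
  i=2: D_i=min(10*3^2,1600)=90, bounds=[45,90]
  i=3: D_i=min(10*3^3,1600)=270, bounds=[135,270]
  i=4: D_i=min(10*3^4,1600)=810, bounds=[405,810]
  i=5: D_i=min(10*3^5,1600)=1600, bounds=[800,1600]
  i=6: D_i=min(10*3^6,1600)=1600, bounds=[800,1600]
  i=7: D_i=min(10*3^7,1600)=1600, bounds=[800,1600]
  i=8: D_i=min(10*3^8,1600)=1600, bounds=[800,1600]

Answer: [5,10] [15,30] [45,90] [135,270] [405,810] [800,1600] [800,1600] [800,1600] [800,1600]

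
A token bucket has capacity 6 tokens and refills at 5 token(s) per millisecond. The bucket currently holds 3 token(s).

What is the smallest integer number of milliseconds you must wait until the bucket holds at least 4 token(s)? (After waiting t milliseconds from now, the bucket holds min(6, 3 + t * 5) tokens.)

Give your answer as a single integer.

Need 3 + t * 5 >= 4, so t >= 1/5.
Smallest integer t = ceil(1/5) = 1.

Answer: 1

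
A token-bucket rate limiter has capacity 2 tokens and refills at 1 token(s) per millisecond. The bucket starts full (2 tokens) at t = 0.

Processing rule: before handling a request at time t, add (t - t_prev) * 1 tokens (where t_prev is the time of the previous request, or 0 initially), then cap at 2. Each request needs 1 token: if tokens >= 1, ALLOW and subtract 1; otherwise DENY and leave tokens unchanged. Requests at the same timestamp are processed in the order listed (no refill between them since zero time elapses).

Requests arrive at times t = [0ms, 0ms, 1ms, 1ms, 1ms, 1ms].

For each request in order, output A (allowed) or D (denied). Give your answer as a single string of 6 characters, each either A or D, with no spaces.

Simulating step by step:
  req#1 t=0ms: ALLOW
  req#2 t=0ms: ALLOW
  req#3 t=1ms: ALLOW
  req#4 t=1ms: DENY
  req#5 t=1ms: DENY
  req#6 t=1ms: DENY

Answer: AAADDD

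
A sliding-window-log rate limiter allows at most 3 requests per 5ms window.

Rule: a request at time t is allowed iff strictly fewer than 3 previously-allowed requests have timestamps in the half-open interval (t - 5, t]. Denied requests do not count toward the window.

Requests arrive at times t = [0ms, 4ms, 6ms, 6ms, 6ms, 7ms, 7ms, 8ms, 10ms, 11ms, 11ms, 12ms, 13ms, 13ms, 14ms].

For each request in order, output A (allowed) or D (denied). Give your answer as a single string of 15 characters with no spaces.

Answer: AAAADDDDAAADDDD

Derivation:
Tracking allowed requests in the window:
  req#1 t=0ms: ALLOW
  req#2 t=4ms: ALLOW
  req#3 t=6ms: ALLOW
  req#4 t=6ms: ALLOW
  req#5 t=6ms: DENY
  req#6 t=7ms: DENY
  req#7 t=7ms: DENY
  req#8 t=8ms: DENY
  req#9 t=10ms: ALLOW
  req#10 t=11ms: ALLOW
  req#11 t=11ms: ALLOW
  req#12 t=12ms: DENY
  req#13 t=13ms: DENY
  req#14 t=13ms: DENY
  req#15 t=14ms: DENY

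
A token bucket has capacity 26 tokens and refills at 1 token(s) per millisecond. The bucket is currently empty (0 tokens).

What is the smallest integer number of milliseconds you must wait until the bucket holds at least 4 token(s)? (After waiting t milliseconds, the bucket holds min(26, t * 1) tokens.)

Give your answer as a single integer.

Need t * 1 >= 4, so t >= 4/1.
Smallest integer t = ceil(4/1) = 4.

Answer: 4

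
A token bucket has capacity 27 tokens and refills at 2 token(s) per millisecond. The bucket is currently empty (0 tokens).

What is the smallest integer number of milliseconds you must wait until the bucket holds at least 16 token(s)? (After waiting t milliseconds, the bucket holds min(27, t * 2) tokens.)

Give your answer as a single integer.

Need t * 2 >= 16, so t >= 16/2.
Smallest integer t = ceil(16/2) = 8.

Answer: 8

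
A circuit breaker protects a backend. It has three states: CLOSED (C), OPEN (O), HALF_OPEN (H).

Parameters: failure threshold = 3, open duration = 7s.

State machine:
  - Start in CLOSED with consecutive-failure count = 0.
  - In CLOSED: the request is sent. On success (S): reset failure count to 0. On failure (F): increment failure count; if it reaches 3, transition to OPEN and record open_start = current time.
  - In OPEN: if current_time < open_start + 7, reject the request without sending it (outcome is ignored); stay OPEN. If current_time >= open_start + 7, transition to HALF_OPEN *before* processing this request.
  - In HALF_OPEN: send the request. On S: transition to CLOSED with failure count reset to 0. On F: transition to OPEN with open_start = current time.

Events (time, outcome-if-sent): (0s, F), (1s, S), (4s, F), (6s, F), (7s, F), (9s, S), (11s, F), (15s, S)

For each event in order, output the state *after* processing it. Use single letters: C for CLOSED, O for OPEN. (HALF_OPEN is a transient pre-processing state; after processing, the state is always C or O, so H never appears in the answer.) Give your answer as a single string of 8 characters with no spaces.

State after each event:
  event#1 t=0s outcome=F: state=CLOSED
  event#2 t=1s outcome=S: state=CLOSED
  event#3 t=4s outcome=F: state=CLOSED
  event#4 t=6s outcome=F: state=CLOSED
  event#5 t=7s outcome=F: state=OPEN
  event#6 t=9s outcome=S: state=OPEN
  event#7 t=11s outcome=F: state=OPEN
  event#8 t=15s outcome=S: state=CLOSED

Answer: CCCCOOOC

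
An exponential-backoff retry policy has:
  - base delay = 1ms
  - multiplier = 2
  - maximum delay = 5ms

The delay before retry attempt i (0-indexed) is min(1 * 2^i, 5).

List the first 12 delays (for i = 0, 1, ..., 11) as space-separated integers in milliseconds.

Answer: 1 2 4 5 5 5 5 5 5 5 5 5

Derivation:
Computing each delay:
  i=0: min(1*2^0, 5) = 1
  i=1: min(1*2^1, 5) = 2
  i=2: min(1*2^2, 5) = 4
  i=3: min(1*2^3, 5) = 5
  i=4: min(1*2^4, 5) = 5
  i=5: min(1*2^5, 5) = 5
  i=6: min(1*2^6, 5) = 5
  i=7: min(1*2^7, 5) = 5
  i=8: min(1*2^8, 5) = 5
  i=9: min(1*2^9, 5) = 5
  i=10: min(1*2^10, 5) = 5
  i=11: min(1*2^11, 5) = 5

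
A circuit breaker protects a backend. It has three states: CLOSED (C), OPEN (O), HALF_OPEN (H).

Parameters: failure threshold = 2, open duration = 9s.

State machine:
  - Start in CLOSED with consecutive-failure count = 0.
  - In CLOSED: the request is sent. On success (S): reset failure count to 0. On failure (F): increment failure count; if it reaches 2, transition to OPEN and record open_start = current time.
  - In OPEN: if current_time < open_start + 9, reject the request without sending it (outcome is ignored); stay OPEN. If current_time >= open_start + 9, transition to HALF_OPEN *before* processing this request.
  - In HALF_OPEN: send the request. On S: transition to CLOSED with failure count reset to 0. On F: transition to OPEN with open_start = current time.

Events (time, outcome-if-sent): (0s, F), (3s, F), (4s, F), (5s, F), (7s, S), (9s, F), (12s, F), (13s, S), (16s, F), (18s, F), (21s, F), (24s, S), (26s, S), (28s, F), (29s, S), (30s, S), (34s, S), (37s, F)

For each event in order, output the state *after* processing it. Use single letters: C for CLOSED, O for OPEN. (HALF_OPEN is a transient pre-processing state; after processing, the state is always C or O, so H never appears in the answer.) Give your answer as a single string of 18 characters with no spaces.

State after each event:
  event#1 t=0s outcome=F: state=CLOSED
  event#2 t=3s outcome=F: state=OPEN
  event#3 t=4s outcome=F: state=OPEN
  event#4 t=5s outcome=F: state=OPEN
  event#5 t=7s outcome=S: state=OPEN
  event#6 t=9s outcome=F: state=OPEN
  event#7 t=12s outcome=F: state=OPEN
  event#8 t=13s outcome=S: state=OPEN
  event#9 t=16s outcome=F: state=OPEN
  event#10 t=18s outcome=F: state=OPEN
  event#11 t=21s outcome=F: state=OPEN
  event#12 t=24s outcome=S: state=OPEN
  event#13 t=26s outcome=S: state=OPEN
  event#14 t=28s outcome=F: state=OPEN
  event#15 t=29s outcome=S: state=OPEN
  event#16 t=30s outcome=S: state=CLOSED
  event#17 t=34s outcome=S: state=CLOSED
  event#18 t=37s outcome=F: state=CLOSED

Answer: COOOOOOOOOOOOOOCCC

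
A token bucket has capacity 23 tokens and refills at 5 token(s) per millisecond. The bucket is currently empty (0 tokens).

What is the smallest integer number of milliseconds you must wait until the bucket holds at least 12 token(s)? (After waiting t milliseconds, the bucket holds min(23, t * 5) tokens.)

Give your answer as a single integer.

Answer: 3

Derivation:
Need t * 5 >= 12, so t >= 12/5.
Smallest integer t = ceil(12/5) = 3.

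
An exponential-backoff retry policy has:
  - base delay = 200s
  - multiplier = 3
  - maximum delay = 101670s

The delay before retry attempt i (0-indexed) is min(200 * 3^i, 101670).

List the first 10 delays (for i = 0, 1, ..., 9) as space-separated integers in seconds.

Answer: 200 600 1800 5400 16200 48600 101670 101670 101670 101670

Derivation:
Computing each delay:
  i=0: min(200*3^0, 101670) = 200
  i=1: min(200*3^1, 101670) = 600
  i=2: min(200*3^2, 101670) = 1800
  i=3: min(200*3^3, 101670) = 5400
  i=4: min(200*3^4, 101670) = 16200
  i=5: min(200*3^5, 101670) = 48600
  i=6: min(200*3^6, 101670) = 101670
  i=7: min(200*3^7, 101670) = 101670
  i=8: min(200*3^8, 101670) = 101670
  i=9: min(200*3^9, 101670) = 101670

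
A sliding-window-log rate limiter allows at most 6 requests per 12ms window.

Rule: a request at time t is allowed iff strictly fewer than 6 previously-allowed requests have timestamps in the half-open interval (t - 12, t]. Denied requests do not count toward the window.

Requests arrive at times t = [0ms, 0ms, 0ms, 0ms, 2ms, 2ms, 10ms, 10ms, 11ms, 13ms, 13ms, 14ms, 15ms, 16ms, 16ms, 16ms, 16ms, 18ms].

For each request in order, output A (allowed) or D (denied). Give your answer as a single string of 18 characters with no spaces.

Answer: AAAAAADDDAAAAAADDD

Derivation:
Tracking allowed requests in the window:
  req#1 t=0ms: ALLOW
  req#2 t=0ms: ALLOW
  req#3 t=0ms: ALLOW
  req#4 t=0ms: ALLOW
  req#5 t=2ms: ALLOW
  req#6 t=2ms: ALLOW
  req#7 t=10ms: DENY
  req#8 t=10ms: DENY
  req#9 t=11ms: DENY
  req#10 t=13ms: ALLOW
  req#11 t=13ms: ALLOW
  req#12 t=14ms: ALLOW
  req#13 t=15ms: ALLOW
  req#14 t=16ms: ALLOW
  req#15 t=16ms: ALLOW
  req#16 t=16ms: DENY
  req#17 t=16ms: DENY
  req#18 t=18ms: DENY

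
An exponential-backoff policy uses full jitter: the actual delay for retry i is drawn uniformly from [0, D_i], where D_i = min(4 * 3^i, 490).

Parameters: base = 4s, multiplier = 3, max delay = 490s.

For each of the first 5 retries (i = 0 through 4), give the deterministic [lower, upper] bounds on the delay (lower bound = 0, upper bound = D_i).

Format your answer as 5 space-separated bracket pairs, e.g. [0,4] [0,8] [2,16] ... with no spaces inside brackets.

Answer: [0,4] [0,12] [0,36] [0,108] [0,324]

Derivation:
Computing bounds per retry:
  i=0: D_i=min(4*3^0,490)=4, bounds=[0,4]
  i=1: D_i=min(4*3^1,490)=12, bounds=[0,12]
  i=2: D_i=min(4*3^2,490)=36, bounds=[0,36]
  i=3: D_i=min(4*3^3,490)=108, bounds=[0,108]
  i=4: D_i=min(4*3^4,490)=324, bounds=[0,324]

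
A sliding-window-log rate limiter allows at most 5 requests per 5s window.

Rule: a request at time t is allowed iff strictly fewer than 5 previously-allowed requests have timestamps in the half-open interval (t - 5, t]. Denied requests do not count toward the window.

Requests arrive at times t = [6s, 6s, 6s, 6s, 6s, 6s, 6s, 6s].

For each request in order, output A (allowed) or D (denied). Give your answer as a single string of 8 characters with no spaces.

Answer: AAAAADDD

Derivation:
Tracking allowed requests in the window:
  req#1 t=6s: ALLOW
  req#2 t=6s: ALLOW
  req#3 t=6s: ALLOW
  req#4 t=6s: ALLOW
  req#5 t=6s: ALLOW
  req#6 t=6s: DENY
  req#7 t=6s: DENY
  req#8 t=6s: DENY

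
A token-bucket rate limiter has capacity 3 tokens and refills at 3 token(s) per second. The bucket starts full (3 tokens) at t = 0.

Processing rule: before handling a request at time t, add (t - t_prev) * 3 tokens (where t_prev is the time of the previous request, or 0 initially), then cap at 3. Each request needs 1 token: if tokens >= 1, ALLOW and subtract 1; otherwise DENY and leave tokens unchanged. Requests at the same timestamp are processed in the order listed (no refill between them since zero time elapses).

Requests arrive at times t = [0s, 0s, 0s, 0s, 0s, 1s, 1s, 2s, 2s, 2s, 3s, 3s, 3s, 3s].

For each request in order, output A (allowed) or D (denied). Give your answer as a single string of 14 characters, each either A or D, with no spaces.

Simulating step by step:
  req#1 t=0s: ALLOW
  req#2 t=0s: ALLOW
  req#3 t=0s: ALLOW
  req#4 t=0s: DENY
  req#5 t=0s: DENY
  req#6 t=1s: ALLOW
  req#7 t=1s: ALLOW
  req#8 t=2s: ALLOW
  req#9 t=2s: ALLOW
  req#10 t=2s: ALLOW
  req#11 t=3s: ALLOW
  req#12 t=3s: ALLOW
  req#13 t=3s: ALLOW
  req#14 t=3s: DENY

Answer: AAADDAAAAAAAAD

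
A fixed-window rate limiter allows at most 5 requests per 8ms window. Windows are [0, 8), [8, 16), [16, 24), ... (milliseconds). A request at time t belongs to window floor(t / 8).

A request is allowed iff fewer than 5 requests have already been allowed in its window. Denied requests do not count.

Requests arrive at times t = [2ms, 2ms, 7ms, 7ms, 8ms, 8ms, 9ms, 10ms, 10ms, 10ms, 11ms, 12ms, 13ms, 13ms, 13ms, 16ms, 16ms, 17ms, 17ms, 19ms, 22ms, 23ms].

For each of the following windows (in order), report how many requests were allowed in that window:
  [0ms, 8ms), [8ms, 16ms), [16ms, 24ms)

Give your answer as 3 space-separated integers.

Answer: 4 5 5

Derivation:
Processing requests:
  req#1 t=2ms (window 0): ALLOW
  req#2 t=2ms (window 0): ALLOW
  req#3 t=7ms (window 0): ALLOW
  req#4 t=7ms (window 0): ALLOW
  req#5 t=8ms (window 1): ALLOW
  req#6 t=8ms (window 1): ALLOW
  req#7 t=9ms (window 1): ALLOW
  req#8 t=10ms (window 1): ALLOW
  req#9 t=10ms (window 1): ALLOW
  req#10 t=10ms (window 1): DENY
  req#11 t=11ms (window 1): DENY
  req#12 t=12ms (window 1): DENY
  req#13 t=13ms (window 1): DENY
  req#14 t=13ms (window 1): DENY
  req#15 t=13ms (window 1): DENY
  req#16 t=16ms (window 2): ALLOW
  req#17 t=16ms (window 2): ALLOW
  req#18 t=17ms (window 2): ALLOW
  req#19 t=17ms (window 2): ALLOW
  req#20 t=19ms (window 2): ALLOW
  req#21 t=22ms (window 2): DENY
  req#22 t=23ms (window 2): DENY

Allowed counts by window: 4 5 5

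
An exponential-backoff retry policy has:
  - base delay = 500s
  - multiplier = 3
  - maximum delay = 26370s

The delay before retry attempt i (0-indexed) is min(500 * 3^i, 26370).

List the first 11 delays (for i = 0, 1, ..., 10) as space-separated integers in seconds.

Answer: 500 1500 4500 13500 26370 26370 26370 26370 26370 26370 26370

Derivation:
Computing each delay:
  i=0: min(500*3^0, 26370) = 500
  i=1: min(500*3^1, 26370) = 1500
  i=2: min(500*3^2, 26370) = 4500
  i=3: min(500*3^3, 26370) = 13500
  i=4: min(500*3^4, 26370) = 26370
  i=5: min(500*3^5, 26370) = 26370
  i=6: min(500*3^6, 26370) = 26370
  i=7: min(500*3^7, 26370) = 26370
  i=8: min(500*3^8, 26370) = 26370
  i=9: min(500*3^9, 26370) = 26370
  i=10: min(500*3^10, 26370) = 26370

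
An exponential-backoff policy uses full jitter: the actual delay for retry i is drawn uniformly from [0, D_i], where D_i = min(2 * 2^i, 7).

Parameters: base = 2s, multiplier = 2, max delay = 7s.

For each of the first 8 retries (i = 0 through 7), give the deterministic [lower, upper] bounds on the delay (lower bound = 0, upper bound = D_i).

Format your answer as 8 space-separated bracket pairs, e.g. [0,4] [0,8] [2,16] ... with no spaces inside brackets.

Computing bounds per retry:
  i=0: D_i=min(2*2^0,7)=2, bounds=[0,2]
  i=1: D_i=min(2*2^1,7)=4, bounds=[0,4]
  i=2: D_i=min(2*2^2,7)=7, bounds=[0,7]
  i=3: D_i=min(2*2^3,7)=7, bounds=[0,7]
  i=4: D_i=min(2*2^4,7)=7, bounds=[0,7]
  i=5: D_i=min(2*2^5,7)=7, bounds=[0,7]
  i=6: D_i=min(2*2^6,7)=7, bounds=[0,7]
  i=7: D_i=min(2*2^7,7)=7, bounds=[0,7]

Answer: [0,2] [0,4] [0,7] [0,7] [0,7] [0,7] [0,7] [0,7]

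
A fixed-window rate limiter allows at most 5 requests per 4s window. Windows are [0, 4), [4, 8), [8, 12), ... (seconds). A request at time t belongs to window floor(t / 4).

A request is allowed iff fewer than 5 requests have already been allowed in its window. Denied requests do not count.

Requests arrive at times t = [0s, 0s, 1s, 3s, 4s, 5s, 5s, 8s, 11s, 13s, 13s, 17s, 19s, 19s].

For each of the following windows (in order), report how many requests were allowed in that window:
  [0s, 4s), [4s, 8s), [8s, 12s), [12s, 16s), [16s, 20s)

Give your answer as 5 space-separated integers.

Answer: 4 3 2 2 3

Derivation:
Processing requests:
  req#1 t=0s (window 0): ALLOW
  req#2 t=0s (window 0): ALLOW
  req#3 t=1s (window 0): ALLOW
  req#4 t=3s (window 0): ALLOW
  req#5 t=4s (window 1): ALLOW
  req#6 t=5s (window 1): ALLOW
  req#7 t=5s (window 1): ALLOW
  req#8 t=8s (window 2): ALLOW
  req#9 t=11s (window 2): ALLOW
  req#10 t=13s (window 3): ALLOW
  req#11 t=13s (window 3): ALLOW
  req#12 t=17s (window 4): ALLOW
  req#13 t=19s (window 4): ALLOW
  req#14 t=19s (window 4): ALLOW

Allowed counts by window: 4 3 2 2 3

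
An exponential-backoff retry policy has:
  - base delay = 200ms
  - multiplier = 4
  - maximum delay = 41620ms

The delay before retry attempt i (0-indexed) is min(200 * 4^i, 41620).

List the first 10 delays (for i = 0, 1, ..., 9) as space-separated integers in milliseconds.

Computing each delay:
  i=0: min(200*4^0, 41620) = 200
  i=1: min(200*4^1, 41620) = 800
  i=2: min(200*4^2, 41620) = 3200
  i=3: min(200*4^3, 41620) = 12800
  i=4: min(200*4^4, 41620) = 41620
  i=5: min(200*4^5, 41620) = 41620
  i=6: min(200*4^6, 41620) = 41620
  i=7: min(200*4^7, 41620) = 41620
  i=8: min(200*4^8, 41620) = 41620
  i=9: min(200*4^9, 41620) = 41620

Answer: 200 800 3200 12800 41620 41620 41620 41620 41620 41620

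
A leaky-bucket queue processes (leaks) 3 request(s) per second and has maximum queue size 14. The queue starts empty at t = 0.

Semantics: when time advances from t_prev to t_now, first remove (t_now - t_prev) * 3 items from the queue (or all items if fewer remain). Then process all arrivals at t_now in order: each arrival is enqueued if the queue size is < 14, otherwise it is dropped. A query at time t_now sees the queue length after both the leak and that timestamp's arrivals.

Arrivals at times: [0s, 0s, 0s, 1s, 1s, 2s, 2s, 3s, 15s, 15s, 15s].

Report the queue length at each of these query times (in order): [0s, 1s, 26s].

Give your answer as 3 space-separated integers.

Queue lengths at query times:
  query t=0s: backlog = 3
  query t=1s: backlog = 2
  query t=26s: backlog = 0

Answer: 3 2 0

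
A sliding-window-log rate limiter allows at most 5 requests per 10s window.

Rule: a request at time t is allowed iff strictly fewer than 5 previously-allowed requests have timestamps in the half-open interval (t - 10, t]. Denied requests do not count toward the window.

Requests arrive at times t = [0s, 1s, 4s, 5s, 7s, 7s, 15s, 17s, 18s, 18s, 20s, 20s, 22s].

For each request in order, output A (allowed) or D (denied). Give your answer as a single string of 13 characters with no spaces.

Tracking allowed requests in the window:
  req#1 t=0s: ALLOW
  req#2 t=1s: ALLOW
  req#3 t=4s: ALLOW
  req#4 t=5s: ALLOW
  req#5 t=7s: ALLOW
  req#6 t=7s: DENY
  req#7 t=15s: ALLOW
  req#8 t=17s: ALLOW
  req#9 t=18s: ALLOW
  req#10 t=18s: ALLOW
  req#11 t=20s: ALLOW
  req#12 t=20s: DENY
  req#13 t=22s: DENY

Answer: AAAAADAAAAADD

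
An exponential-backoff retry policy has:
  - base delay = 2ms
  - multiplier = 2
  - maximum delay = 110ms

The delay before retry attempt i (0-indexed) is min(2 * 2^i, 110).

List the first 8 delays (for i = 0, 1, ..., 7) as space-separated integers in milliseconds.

Computing each delay:
  i=0: min(2*2^0, 110) = 2
  i=1: min(2*2^1, 110) = 4
  i=2: min(2*2^2, 110) = 8
  i=3: min(2*2^3, 110) = 16
  i=4: min(2*2^4, 110) = 32
  i=5: min(2*2^5, 110) = 64
  i=6: min(2*2^6, 110) = 110
  i=7: min(2*2^7, 110) = 110

Answer: 2 4 8 16 32 64 110 110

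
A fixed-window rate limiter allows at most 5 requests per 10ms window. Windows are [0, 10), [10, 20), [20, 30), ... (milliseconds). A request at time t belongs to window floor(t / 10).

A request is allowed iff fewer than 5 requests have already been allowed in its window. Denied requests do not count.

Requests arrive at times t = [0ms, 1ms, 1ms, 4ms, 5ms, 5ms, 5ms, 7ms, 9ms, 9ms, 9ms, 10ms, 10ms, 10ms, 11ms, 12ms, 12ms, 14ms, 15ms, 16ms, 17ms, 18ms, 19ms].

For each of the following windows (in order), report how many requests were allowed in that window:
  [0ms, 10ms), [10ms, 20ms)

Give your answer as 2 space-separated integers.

Processing requests:
  req#1 t=0ms (window 0): ALLOW
  req#2 t=1ms (window 0): ALLOW
  req#3 t=1ms (window 0): ALLOW
  req#4 t=4ms (window 0): ALLOW
  req#5 t=5ms (window 0): ALLOW
  req#6 t=5ms (window 0): DENY
  req#7 t=5ms (window 0): DENY
  req#8 t=7ms (window 0): DENY
  req#9 t=9ms (window 0): DENY
  req#10 t=9ms (window 0): DENY
  req#11 t=9ms (window 0): DENY
  req#12 t=10ms (window 1): ALLOW
  req#13 t=10ms (window 1): ALLOW
  req#14 t=10ms (window 1): ALLOW
  req#15 t=11ms (window 1): ALLOW
  req#16 t=12ms (window 1): ALLOW
  req#17 t=12ms (window 1): DENY
  req#18 t=14ms (window 1): DENY
  req#19 t=15ms (window 1): DENY
  req#20 t=16ms (window 1): DENY
  req#21 t=17ms (window 1): DENY
  req#22 t=18ms (window 1): DENY
  req#23 t=19ms (window 1): DENY

Allowed counts by window: 5 5

Answer: 5 5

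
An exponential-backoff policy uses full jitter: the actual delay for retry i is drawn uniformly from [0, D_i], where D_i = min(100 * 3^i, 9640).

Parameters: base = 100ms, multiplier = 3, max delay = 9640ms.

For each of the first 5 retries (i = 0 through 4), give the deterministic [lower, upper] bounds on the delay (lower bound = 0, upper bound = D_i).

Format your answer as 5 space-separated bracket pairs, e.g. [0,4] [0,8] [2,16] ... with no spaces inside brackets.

Answer: [0,100] [0,300] [0,900] [0,2700] [0,8100]

Derivation:
Computing bounds per retry:
  i=0: D_i=min(100*3^0,9640)=100, bounds=[0,100]
  i=1: D_i=min(100*3^1,9640)=300, bounds=[0,300]
  i=2: D_i=min(100*3^2,9640)=900, bounds=[0,900]
  i=3: D_i=min(100*3^3,9640)=2700, bounds=[0,2700]
  i=4: D_i=min(100*3^4,9640)=8100, bounds=[0,8100]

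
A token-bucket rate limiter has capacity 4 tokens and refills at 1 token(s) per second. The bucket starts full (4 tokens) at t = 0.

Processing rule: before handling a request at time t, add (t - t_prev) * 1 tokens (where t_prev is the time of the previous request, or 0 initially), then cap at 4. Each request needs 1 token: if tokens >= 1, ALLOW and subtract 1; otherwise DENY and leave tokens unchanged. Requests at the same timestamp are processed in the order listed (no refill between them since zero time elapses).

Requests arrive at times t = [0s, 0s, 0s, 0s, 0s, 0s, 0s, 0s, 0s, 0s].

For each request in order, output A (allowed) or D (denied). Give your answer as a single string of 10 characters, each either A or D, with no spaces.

Simulating step by step:
  req#1 t=0s: ALLOW
  req#2 t=0s: ALLOW
  req#3 t=0s: ALLOW
  req#4 t=0s: ALLOW
  req#5 t=0s: DENY
  req#6 t=0s: DENY
  req#7 t=0s: DENY
  req#8 t=0s: DENY
  req#9 t=0s: DENY
  req#10 t=0s: DENY

Answer: AAAADDDDDD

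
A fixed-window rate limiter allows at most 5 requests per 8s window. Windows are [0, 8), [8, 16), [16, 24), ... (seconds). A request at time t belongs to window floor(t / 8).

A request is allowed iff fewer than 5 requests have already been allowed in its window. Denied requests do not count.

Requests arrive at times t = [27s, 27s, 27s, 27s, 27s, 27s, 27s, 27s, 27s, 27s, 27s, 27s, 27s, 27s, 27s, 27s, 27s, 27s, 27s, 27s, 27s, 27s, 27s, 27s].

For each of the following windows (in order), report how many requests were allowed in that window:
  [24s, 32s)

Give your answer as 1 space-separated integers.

Processing requests:
  req#1 t=27s (window 3): ALLOW
  req#2 t=27s (window 3): ALLOW
  req#3 t=27s (window 3): ALLOW
  req#4 t=27s (window 3): ALLOW
  req#5 t=27s (window 3): ALLOW
  req#6 t=27s (window 3): DENY
  req#7 t=27s (window 3): DENY
  req#8 t=27s (window 3): DENY
  req#9 t=27s (window 3): DENY
  req#10 t=27s (window 3): DENY
  req#11 t=27s (window 3): DENY
  req#12 t=27s (window 3): DENY
  req#13 t=27s (window 3): DENY
  req#14 t=27s (window 3): DENY
  req#15 t=27s (window 3): DENY
  req#16 t=27s (window 3): DENY
  req#17 t=27s (window 3): DENY
  req#18 t=27s (window 3): DENY
  req#19 t=27s (window 3): DENY
  req#20 t=27s (window 3): DENY
  req#21 t=27s (window 3): DENY
  req#22 t=27s (window 3): DENY
  req#23 t=27s (window 3): DENY
  req#24 t=27s (window 3): DENY

Allowed counts by window: 5

Answer: 5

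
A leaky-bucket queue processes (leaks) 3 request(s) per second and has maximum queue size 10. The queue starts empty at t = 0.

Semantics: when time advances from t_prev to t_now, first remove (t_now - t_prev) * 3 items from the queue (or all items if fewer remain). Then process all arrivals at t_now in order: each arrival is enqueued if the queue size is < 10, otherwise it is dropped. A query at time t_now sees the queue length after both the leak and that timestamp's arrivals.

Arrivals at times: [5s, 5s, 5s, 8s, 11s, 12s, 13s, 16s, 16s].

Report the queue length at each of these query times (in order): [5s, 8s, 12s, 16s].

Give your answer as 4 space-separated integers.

Queue lengths at query times:
  query t=5s: backlog = 3
  query t=8s: backlog = 1
  query t=12s: backlog = 1
  query t=16s: backlog = 2

Answer: 3 1 1 2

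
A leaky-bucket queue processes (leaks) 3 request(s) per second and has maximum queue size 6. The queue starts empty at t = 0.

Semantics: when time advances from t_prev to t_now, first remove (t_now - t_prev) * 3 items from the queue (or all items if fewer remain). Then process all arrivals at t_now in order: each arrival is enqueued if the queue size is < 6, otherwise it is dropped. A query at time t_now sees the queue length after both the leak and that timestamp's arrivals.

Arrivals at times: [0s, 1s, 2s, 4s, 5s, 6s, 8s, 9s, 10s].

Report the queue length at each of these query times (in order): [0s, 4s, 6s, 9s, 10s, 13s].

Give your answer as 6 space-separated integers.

Queue lengths at query times:
  query t=0s: backlog = 1
  query t=4s: backlog = 1
  query t=6s: backlog = 1
  query t=9s: backlog = 1
  query t=10s: backlog = 1
  query t=13s: backlog = 0

Answer: 1 1 1 1 1 0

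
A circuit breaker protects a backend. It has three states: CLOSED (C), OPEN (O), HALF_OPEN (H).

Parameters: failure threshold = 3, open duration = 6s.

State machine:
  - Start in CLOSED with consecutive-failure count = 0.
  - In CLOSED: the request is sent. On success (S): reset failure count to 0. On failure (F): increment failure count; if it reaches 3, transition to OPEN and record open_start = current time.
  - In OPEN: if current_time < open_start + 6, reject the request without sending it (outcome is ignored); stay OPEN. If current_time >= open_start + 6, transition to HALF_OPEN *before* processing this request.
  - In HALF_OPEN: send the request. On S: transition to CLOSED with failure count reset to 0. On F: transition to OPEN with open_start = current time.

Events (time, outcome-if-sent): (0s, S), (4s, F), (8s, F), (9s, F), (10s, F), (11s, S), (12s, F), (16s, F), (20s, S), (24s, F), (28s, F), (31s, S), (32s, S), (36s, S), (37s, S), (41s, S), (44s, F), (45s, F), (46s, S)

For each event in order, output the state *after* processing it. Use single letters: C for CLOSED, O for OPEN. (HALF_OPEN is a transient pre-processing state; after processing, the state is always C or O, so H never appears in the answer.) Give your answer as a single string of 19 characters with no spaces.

Answer: CCCOOOOOOOOCCCCCCCC

Derivation:
State after each event:
  event#1 t=0s outcome=S: state=CLOSED
  event#2 t=4s outcome=F: state=CLOSED
  event#3 t=8s outcome=F: state=CLOSED
  event#4 t=9s outcome=F: state=OPEN
  event#5 t=10s outcome=F: state=OPEN
  event#6 t=11s outcome=S: state=OPEN
  event#7 t=12s outcome=F: state=OPEN
  event#8 t=16s outcome=F: state=OPEN
  event#9 t=20s outcome=S: state=OPEN
  event#10 t=24s outcome=F: state=OPEN
  event#11 t=28s outcome=F: state=OPEN
  event#12 t=31s outcome=S: state=CLOSED
  event#13 t=32s outcome=S: state=CLOSED
  event#14 t=36s outcome=S: state=CLOSED
  event#15 t=37s outcome=S: state=CLOSED
  event#16 t=41s outcome=S: state=CLOSED
  event#17 t=44s outcome=F: state=CLOSED
  event#18 t=45s outcome=F: state=CLOSED
  event#19 t=46s outcome=S: state=CLOSED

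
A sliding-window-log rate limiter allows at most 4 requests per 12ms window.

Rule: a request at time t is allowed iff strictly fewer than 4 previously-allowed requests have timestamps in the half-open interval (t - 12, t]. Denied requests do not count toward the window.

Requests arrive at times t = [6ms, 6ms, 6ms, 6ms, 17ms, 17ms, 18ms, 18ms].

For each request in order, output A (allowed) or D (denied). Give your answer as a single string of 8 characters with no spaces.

Answer: AAAADDAA

Derivation:
Tracking allowed requests in the window:
  req#1 t=6ms: ALLOW
  req#2 t=6ms: ALLOW
  req#3 t=6ms: ALLOW
  req#4 t=6ms: ALLOW
  req#5 t=17ms: DENY
  req#6 t=17ms: DENY
  req#7 t=18ms: ALLOW
  req#8 t=18ms: ALLOW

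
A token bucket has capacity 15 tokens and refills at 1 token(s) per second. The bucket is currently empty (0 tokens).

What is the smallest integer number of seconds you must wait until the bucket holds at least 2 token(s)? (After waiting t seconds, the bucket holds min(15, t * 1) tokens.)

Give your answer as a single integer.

Need t * 1 >= 2, so t >= 2/1.
Smallest integer t = ceil(2/1) = 2.

Answer: 2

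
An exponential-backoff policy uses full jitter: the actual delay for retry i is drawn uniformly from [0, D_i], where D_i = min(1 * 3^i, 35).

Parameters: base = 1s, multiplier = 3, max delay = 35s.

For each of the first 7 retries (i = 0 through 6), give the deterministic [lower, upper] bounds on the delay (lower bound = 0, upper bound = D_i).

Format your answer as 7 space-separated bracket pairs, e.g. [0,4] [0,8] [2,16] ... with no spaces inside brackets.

Answer: [0,1] [0,3] [0,9] [0,27] [0,35] [0,35] [0,35]

Derivation:
Computing bounds per retry:
  i=0: D_i=min(1*3^0,35)=1, bounds=[0,1]
  i=1: D_i=min(1*3^1,35)=3, bounds=[0,3]
  i=2: D_i=min(1*3^2,35)=9, bounds=[0,9]
  i=3: D_i=min(1*3^3,35)=27, bounds=[0,27]
  i=4: D_i=min(1*3^4,35)=35, bounds=[0,35]
  i=5: D_i=min(1*3^5,35)=35, bounds=[0,35]
  i=6: D_i=min(1*3^6,35)=35, bounds=[0,35]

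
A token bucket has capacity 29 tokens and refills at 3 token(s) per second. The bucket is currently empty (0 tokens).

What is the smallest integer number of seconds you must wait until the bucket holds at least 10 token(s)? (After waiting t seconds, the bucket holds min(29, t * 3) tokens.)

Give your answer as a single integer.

Answer: 4

Derivation:
Need t * 3 >= 10, so t >= 10/3.
Smallest integer t = ceil(10/3) = 4.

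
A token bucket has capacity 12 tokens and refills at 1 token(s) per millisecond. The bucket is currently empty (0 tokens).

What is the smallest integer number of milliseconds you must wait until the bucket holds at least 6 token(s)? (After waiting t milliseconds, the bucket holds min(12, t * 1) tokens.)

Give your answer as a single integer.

Need t * 1 >= 6, so t >= 6/1.
Smallest integer t = ceil(6/1) = 6.

Answer: 6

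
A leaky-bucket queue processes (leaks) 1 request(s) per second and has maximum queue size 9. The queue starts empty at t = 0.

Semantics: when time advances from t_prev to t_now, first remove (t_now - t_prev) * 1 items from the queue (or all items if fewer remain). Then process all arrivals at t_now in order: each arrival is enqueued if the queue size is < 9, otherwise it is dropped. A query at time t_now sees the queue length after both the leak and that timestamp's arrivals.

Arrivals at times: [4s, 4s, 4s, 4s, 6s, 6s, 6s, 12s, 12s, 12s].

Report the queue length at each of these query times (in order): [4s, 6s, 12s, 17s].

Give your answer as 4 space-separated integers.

Answer: 4 5 3 0

Derivation:
Queue lengths at query times:
  query t=4s: backlog = 4
  query t=6s: backlog = 5
  query t=12s: backlog = 3
  query t=17s: backlog = 0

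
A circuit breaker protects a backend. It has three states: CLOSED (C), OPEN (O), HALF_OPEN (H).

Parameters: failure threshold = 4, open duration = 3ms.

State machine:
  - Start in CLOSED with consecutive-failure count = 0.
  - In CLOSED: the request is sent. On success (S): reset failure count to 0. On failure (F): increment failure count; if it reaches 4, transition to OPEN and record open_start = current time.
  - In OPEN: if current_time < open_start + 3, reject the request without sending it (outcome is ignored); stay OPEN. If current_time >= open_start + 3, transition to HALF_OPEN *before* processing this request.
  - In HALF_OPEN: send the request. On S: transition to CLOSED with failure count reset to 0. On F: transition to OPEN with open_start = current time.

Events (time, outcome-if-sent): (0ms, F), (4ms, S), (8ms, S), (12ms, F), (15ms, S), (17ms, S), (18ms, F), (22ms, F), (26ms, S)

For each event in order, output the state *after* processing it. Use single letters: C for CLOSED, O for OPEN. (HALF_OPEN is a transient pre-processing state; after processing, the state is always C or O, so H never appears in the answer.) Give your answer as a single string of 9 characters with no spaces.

Answer: CCCCCCCCC

Derivation:
State after each event:
  event#1 t=0ms outcome=F: state=CLOSED
  event#2 t=4ms outcome=S: state=CLOSED
  event#3 t=8ms outcome=S: state=CLOSED
  event#4 t=12ms outcome=F: state=CLOSED
  event#5 t=15ms outcome=S: state=CLOSED
  event#6 t=17ms outcome=S: state=CLOSED
  event#7 t=18ms outcome=F: state=CLOSED
  event#8 t=22ms outcome=F: state=CLOSED
  event#9 t=26ms outcome=S: state=CLOSED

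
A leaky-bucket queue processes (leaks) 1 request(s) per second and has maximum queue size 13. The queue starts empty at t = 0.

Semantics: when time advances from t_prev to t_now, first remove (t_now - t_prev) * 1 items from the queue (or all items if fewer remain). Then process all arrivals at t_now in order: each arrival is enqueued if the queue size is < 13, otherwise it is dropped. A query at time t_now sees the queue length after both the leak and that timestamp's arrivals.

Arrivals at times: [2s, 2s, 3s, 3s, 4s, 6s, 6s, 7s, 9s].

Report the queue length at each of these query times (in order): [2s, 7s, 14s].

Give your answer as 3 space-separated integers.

Answer: 2 3 0

Derivation:
Queue lengths at query times:
  query t=2s: backlog = 2
  query t=7s: backlog = 3
  query t=14s: backlog = 0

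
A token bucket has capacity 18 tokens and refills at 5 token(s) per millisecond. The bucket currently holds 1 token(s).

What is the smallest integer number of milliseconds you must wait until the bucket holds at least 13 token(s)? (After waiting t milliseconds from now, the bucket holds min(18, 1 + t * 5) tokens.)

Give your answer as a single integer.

Need 1 + t * 5 >= 13, so t >= 12/5.
Smallest integer t = ceil(12/5) = 3.

Answer: 3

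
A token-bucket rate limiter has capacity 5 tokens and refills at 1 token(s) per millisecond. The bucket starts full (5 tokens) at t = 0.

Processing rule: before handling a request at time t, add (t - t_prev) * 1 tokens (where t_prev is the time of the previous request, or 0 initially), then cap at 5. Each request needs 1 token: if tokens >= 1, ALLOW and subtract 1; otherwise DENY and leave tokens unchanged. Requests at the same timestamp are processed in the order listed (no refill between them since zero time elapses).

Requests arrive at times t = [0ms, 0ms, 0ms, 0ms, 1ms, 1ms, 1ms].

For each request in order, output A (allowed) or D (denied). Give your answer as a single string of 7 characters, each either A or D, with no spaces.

Answer: AAAAAAD

Derivation:
Simulating step by step:
  req#1 t=0ms: ALLOW
  req#2 t=0ms: ALLOW
  req#3 t=0ms: ALLOW
  req#4 t=0ms: ALLOW
  req#5 t=1ms: ALLOW
  req#6 t=1ms: ALLOW
  req#7 t=1ms: DENY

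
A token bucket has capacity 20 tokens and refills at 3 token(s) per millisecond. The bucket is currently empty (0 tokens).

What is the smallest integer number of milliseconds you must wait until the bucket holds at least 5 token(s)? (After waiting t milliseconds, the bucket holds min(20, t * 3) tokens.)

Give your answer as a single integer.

Answer: 2

Derivation:
Need t * 3 >= 5, so t >= 5/3.
Smallest integer t = ceil(5/3) = 2.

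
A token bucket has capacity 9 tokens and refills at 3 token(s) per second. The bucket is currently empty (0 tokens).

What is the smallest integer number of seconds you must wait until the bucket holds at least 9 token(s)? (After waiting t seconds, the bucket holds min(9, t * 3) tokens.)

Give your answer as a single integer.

Answer: 3

Derivation:
Need t * 3 >= 9, so t >= 9/3.
Smallest integer t = ceil(9/3) = 3.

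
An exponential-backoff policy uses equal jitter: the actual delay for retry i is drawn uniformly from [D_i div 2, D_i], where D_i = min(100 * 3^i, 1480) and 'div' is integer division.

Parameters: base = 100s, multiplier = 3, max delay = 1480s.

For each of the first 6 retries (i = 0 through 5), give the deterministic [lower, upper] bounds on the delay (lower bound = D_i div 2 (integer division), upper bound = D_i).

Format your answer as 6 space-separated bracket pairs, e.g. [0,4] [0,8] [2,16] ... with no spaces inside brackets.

Computing bounds per retry:
  i=0: D_i=min(100*3^0,1480)=100, bounds=[50,100]
  i=1: D_i=min(100*3^1,1480)=300, bounds=[150,300]
  i=2: D_i=min(100*3^2,1480)=900, bounds=[450,900]
  i=3: D_i=min(100*3^3,1480)=1480, bounds=[740,1480]
  i=4: D_i=min(100*3^4,1480)=1480, bounds=[740,1480]
  i=5: D_i=min(100*3^5,1480)=1480, bounds=[740,1480]

Answer: [50,100] [150,300] [450,900] [740,1480] [740,1480] [740,1480]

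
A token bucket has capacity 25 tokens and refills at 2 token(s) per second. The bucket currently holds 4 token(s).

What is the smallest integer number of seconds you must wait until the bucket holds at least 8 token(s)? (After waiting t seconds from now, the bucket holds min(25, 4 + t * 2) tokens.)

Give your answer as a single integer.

Answer: 2

Derivation:
Need 4 + t * 2 >= 8, so t >= 4/2.
Smallest integer t = ceil(4/2) = 2.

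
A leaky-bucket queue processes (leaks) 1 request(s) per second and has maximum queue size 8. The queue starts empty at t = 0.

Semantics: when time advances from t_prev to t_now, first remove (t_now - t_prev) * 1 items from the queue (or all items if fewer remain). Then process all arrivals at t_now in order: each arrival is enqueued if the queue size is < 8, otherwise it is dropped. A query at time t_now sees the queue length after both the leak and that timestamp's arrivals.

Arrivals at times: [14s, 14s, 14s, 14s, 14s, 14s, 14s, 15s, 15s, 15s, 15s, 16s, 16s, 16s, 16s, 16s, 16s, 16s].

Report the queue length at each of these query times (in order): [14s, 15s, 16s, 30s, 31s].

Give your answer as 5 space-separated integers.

Queue lengths at query times:
  query t=14s: backlog = 7
  query t=15s: backlog = 8
  query t=16s: backlog = 8
  query t=30s: backlog = 0
  query t=31s: backlog = 0

Answer: 7 8 8 0 0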